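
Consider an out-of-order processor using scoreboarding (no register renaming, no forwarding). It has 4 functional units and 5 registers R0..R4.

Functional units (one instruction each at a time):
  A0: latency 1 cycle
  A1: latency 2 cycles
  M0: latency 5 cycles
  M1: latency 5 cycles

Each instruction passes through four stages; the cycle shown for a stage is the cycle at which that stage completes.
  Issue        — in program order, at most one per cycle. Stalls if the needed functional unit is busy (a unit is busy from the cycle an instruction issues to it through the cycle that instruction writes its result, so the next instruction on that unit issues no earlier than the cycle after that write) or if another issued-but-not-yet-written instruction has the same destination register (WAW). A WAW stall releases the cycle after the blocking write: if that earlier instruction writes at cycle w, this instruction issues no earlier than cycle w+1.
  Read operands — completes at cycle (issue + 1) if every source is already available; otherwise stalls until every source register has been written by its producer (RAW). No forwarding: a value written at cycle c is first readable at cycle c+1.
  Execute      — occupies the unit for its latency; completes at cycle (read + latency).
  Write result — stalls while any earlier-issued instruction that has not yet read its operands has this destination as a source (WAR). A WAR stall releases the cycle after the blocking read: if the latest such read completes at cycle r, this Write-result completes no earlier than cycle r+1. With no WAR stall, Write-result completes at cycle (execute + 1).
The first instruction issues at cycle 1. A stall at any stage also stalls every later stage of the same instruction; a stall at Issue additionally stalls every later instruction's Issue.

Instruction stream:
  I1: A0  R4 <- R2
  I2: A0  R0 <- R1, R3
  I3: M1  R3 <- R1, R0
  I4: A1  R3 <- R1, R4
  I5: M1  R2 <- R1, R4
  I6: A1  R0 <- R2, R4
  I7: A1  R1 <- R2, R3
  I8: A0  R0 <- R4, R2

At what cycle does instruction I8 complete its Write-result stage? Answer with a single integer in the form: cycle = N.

[1] I1 dispatched to A0
[2] I1 operands ready
[3] I1 complete
[4] R4←I1
[5] I2 dispatched to A0
[6] I2 operands ready | I3 dispatched to M1
[7] I2 complete
[8] R0←I2
[9] I3 operands ready
[14] I3 complete
[15] R3←I3
[16] I4 dispatched to A1
[17] I4 operands ready | I5 dispatched to M1
[18] I5 operands ready
[19] I4 complete
[20] R3←I4
[21] I6 dispatched to A1
[23] I5 complete
[24] R2←I5
[25] I6 operands ready
[27] I6 complete
[28] R0←I6
[29] I7 dispatched to A1
[30] I7 operands ready | I8 dispatched to A0
[31] I8 operands ready
[32] I7 complete | I8 complete
[33] R1←I7 | R0←I8

cycle = 33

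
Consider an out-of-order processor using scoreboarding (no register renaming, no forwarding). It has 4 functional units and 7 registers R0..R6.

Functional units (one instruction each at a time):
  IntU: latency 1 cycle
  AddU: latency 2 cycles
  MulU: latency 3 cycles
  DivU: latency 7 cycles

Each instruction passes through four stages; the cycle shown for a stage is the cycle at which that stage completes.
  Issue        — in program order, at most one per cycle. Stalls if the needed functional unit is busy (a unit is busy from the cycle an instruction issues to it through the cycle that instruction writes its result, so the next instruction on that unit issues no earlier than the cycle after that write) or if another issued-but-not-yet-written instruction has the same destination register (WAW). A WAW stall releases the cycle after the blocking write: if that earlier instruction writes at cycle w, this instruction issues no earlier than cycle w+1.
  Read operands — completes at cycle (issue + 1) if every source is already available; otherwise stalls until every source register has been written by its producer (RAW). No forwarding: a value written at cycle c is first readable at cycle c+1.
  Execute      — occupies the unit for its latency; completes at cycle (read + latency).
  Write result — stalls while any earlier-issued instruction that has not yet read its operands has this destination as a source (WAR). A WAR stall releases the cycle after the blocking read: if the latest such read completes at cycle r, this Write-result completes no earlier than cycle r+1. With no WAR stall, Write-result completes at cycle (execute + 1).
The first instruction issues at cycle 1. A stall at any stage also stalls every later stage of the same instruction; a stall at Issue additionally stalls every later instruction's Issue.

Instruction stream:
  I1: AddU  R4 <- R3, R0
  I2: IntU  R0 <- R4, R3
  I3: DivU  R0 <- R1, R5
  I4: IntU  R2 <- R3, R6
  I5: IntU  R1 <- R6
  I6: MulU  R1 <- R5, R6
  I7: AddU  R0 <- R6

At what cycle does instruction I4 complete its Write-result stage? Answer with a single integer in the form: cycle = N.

  I1 | 1 | 2 | 4 | 5
  I2 | 2 | 6 | 7 | 8   RAW R4: wait I1 write@5
  I3 | 9 | 10 | 17 | 18   WAW R0: wait I2 write@8
  I4 | 10 | 11 | 12 | 13
  I5 | 14 | 15 | 16 | 17   struct: IntU busy until I4 writes@13
  I6 | 18 | 19 | 22 | 23   WAW R1: wait I5 write@17
  I7 | 19 | 20 | 22 | 23

cycle = 13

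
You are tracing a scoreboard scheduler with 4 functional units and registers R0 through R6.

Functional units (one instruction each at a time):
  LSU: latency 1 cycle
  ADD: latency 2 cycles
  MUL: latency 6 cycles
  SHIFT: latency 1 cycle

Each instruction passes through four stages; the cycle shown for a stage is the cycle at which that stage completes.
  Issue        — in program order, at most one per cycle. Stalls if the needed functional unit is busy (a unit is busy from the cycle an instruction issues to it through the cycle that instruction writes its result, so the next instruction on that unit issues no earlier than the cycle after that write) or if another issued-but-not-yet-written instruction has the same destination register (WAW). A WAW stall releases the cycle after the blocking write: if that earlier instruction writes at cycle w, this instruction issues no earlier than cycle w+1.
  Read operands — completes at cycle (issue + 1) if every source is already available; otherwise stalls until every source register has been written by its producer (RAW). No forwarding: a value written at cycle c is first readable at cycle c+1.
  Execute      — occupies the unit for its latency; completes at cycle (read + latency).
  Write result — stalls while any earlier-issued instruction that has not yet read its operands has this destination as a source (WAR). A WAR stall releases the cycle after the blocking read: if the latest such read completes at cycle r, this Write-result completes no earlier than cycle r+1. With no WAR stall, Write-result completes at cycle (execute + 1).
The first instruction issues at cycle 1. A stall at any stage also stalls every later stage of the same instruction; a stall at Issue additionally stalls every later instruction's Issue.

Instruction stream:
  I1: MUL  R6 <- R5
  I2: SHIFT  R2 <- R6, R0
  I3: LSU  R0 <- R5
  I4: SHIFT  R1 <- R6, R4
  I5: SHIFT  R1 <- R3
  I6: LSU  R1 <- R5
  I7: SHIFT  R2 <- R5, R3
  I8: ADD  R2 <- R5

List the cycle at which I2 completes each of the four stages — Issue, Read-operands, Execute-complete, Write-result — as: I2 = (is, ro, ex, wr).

I2 = (2, 10, 11, 12)

I1: IS=1 RO=2 EX=8 WR=9
I2: IS=2 RO=10 EX=11 WR=12  [RAW R6: wait I1 write@9]
I3: IS=3 RO=4 EX=5 WR=11  [WAR R0: wait I2 read@10]
I4: IS=13 RO=14 EX=15 WR=16  [struct: SHIFT busy until I2 writes@12]
I5: IS=17 RO=18 EX=19 WR=20  [struct: SHIFT busy until I4 writes@16]
I6: IS=21 RO=22 EX=23 WR=24  [WAW R1: wait I5 write@20]
I7: IS=22 RO=23 EX=24 WR=25
I8: IS=26 RO=27 EX=29 WR=30  [WAW R2: wait I7 write@25]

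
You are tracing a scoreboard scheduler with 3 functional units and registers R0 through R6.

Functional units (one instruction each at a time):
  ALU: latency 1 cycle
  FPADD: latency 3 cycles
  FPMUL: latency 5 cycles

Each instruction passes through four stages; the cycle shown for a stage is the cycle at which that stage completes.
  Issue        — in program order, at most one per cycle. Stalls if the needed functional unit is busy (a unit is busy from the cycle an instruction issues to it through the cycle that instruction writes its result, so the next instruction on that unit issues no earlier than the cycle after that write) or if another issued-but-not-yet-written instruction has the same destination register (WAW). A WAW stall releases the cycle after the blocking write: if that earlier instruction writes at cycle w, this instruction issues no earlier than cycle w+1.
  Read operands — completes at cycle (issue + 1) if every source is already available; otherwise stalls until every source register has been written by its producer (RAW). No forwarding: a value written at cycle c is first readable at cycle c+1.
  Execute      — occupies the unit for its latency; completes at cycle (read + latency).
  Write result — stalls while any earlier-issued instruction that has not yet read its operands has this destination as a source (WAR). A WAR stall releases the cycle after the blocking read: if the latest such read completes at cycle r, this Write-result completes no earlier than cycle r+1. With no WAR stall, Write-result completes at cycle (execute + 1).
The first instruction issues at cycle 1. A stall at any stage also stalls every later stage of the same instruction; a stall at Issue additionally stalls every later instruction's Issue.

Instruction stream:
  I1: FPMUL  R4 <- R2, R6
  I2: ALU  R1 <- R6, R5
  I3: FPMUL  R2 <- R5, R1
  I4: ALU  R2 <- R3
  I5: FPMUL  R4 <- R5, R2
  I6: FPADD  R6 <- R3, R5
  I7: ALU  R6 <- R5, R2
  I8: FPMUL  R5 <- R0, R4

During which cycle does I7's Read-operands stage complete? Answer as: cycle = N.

I1: IS=1 RO=2 EX=7 WR=8
I2: IS=2 RO=3 EX=4 WR=5
I3: IS=9 RO=10 EX=15 WR=16  [struct: FPMUL busy until I1 writes@8]
I4: IS=17 RO=18 EX=19 WR=20  [WAW R2: wait I3 write@16]
I5: IS=18 RO=21 EX=26 WR=27  [RAW R2: wait I4 write@20]
I6: IS=19 RO=20 EX=23 WR=24
I7: IS=25 RO=26 EX=27 WR=28  [WAW R6: wait I6 write@24]
I8: IS=28 RO=29 EX=34 WR=35  [struct: FPMUL busy until I5 writes@27]

cycle = 26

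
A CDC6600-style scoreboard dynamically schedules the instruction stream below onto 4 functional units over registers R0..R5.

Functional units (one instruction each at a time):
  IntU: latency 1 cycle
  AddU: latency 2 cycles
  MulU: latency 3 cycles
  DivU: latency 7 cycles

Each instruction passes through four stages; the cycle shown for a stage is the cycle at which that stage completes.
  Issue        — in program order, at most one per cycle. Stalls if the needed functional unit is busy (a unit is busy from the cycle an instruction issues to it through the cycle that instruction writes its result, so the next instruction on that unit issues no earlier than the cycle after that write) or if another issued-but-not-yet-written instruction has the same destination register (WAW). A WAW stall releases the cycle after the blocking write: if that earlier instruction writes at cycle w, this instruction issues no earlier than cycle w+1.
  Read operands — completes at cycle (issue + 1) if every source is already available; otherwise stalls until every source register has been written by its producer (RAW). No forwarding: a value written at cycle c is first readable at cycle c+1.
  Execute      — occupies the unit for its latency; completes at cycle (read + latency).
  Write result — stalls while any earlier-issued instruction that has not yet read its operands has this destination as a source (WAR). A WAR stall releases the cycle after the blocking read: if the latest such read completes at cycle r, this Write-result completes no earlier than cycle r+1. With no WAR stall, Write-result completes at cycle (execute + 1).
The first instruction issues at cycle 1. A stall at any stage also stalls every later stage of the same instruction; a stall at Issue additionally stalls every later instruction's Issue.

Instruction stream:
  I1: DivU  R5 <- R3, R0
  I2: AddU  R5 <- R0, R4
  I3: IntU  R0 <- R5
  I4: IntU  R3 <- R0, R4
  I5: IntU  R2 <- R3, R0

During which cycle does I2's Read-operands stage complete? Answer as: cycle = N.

cycle = 12

t=1  I1 issues→DivU
t=2  I1 reads
t=9  I1 exec-done
t=10  I1 writes R5
t=11  I2 issues→AddU
t=12  I2 reads, I3 issues→IntU
t=14  I2 exec-done
t=15  I2 writes R5
t=16  I3 reads
t=17  I3 exec-done
t=18  I3 writes R0
t=19  I4 issues→IntU
t=20  I4 reads
t=21  I4 exec-done
t=22  I4 writes R3
t=23  I5 issues→IntU
t=24  I5 reads
t=25  I5 exec-done
t=26  I5 writes R2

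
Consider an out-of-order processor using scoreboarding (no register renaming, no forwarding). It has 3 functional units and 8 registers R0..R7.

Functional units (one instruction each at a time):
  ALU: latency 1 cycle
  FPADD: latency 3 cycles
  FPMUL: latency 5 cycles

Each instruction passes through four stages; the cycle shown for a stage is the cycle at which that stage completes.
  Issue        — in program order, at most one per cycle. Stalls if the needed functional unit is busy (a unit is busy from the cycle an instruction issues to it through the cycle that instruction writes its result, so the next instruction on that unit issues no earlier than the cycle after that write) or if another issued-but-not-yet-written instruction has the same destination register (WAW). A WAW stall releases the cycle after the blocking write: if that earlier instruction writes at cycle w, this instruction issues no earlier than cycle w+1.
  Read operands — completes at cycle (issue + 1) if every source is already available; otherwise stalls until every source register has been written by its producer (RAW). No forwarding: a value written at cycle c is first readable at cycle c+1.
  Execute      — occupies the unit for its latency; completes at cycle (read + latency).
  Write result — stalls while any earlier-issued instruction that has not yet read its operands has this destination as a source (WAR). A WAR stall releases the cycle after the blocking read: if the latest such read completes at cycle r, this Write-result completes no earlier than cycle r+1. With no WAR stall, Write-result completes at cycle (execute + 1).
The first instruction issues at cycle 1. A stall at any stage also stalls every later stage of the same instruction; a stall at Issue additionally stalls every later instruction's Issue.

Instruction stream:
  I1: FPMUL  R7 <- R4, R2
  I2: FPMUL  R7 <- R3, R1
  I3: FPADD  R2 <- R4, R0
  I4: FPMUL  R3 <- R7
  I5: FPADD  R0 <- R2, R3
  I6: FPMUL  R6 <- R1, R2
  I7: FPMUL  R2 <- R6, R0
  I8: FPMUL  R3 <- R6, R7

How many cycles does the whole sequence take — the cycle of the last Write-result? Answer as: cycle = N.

cycle = 48

[1] I1 issues→FPMUL
[2] I1 reads
[7] I1 exec-done
[8] I1 writes R7
[9] I2 issues→FPMUL
[10] I2 reads | I3 issues→FPADD
[11] I3 reads
[14] I3 exec-done
[15] I2 exec-done | I3 writes R2
[16] I2 writes R7
[17] I4 issues→FPMUL
[18] I4 reads | I5 issues→FPADD
[23] I4 exec-done
[24] I4 writes R3
[25] I5 reads | I6 issues→FPMUL
[26] I6 reads
[28] I5 exec-done
[29] I5 writes R0
[31] I6 exec-done
[32] I6 writes R6
[33] I7 issues→FPMUL
[34] I7 reads
[39] I7 exec-done
[40] I7 writes R2
[41] I8 issues→FPMUL
[42] I8 reads
[47] I8 exec-done
[48] I8 writes R3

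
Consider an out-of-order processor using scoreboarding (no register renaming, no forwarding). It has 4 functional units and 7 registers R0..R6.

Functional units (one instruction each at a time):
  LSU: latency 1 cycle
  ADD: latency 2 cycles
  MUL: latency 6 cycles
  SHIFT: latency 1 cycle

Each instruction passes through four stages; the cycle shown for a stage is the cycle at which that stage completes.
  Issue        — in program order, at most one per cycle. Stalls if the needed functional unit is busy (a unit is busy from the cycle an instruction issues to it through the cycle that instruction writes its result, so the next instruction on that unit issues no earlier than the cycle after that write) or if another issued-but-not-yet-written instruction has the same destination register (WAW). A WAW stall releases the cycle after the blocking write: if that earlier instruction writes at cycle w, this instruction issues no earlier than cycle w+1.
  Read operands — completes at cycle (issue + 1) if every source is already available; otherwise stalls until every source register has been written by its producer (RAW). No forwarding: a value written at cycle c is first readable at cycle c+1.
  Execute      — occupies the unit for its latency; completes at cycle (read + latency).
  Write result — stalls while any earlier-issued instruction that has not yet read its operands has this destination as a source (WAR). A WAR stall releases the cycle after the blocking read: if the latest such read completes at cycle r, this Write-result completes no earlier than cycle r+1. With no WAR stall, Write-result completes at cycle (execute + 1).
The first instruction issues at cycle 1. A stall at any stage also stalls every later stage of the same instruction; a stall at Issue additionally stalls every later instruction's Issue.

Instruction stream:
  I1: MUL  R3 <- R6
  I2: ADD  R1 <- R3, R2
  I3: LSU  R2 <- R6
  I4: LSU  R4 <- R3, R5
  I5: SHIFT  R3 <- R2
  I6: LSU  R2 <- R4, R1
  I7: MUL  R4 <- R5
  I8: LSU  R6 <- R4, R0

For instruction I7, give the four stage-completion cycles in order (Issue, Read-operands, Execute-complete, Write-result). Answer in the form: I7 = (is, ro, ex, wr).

cycle 1: issue I1 (MUL)
cycle 2: I1 read-ops · issue I2 (ADD)
cycle 3: issue I3 (LSU)
cycle 4: I3 read-ops
cycle 5: I3 finished on LSU
cycle 8: I1 finished on MUL
cycle 9: I1→R3
cycle 10: I2 read-ops
cycle 11: I3→R2
cycle 12: I2 finished on ADD · issue I4 (LSU)
cycle 13: I2→R1 · I4 read-ops · issue I5 (SHIFT)
cycle 14: I4 finished on LSU · I5 read-ops
cycle 15: I4→R4 · I5 finished on SHIFT
cycle 16: I5→R3 · issue I6 (LSU)
cycle 17: I6 read-ops · issue I7 (MUL)
cycle 18: I6 finished on LSU · I7 read-ops
cycle 19: I6→R2
cycle 20: issue I8 (LSU)
cycle 24: I7 finished on MUL
cycle 25: I7→R4
cycle 26: I8 read-ops
cycle 27: I8 finished on LSU
cycle 28: I8→R6

I7 = (17, 18, 24, 25)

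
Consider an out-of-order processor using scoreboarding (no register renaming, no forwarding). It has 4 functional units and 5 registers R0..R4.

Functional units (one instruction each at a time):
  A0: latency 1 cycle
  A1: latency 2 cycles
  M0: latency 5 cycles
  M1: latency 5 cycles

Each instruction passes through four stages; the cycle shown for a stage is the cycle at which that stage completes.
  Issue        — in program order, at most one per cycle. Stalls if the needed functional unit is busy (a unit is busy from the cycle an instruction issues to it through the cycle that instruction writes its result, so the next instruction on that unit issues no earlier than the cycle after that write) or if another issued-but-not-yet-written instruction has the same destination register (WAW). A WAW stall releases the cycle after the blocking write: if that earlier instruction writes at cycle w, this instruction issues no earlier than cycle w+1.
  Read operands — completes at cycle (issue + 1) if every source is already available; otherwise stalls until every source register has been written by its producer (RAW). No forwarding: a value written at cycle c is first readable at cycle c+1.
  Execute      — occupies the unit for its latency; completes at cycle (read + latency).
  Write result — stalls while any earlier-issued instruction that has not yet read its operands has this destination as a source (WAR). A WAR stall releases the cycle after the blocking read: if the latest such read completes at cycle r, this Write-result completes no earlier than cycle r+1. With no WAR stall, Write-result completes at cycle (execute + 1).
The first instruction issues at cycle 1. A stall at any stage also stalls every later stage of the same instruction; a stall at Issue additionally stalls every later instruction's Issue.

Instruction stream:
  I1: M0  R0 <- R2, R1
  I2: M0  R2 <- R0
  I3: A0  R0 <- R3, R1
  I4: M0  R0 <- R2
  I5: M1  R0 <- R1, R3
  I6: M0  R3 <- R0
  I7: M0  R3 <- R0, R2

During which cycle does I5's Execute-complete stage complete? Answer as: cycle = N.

cycle = 31

cycle 1: issue I1 (M0)
cycle 2: I1 read-ops
cycle 7: I1 finished on M0
cycle 8: I1→R0
cycle 9: issue I2 (M0)
cycle 10: I2 read-ops; issue I3 (A0)
cycle 11: I3 read-ops
cycle 12: I3 finished on A0
cycle 13: I3→R0
cycle 15: I2 finished on M0
cycle 16: I2→R2
cycle 17: issue I4 (M0)
cycle 18: I4 read-ops
cycle 23: I4 finished on M0
cycle 24: I4→R0
cycle 25: issue I5 (M1)
cycle 26: I5 read-ops; issue I6 (M0)
cycle 31: I5 finished on M1
cycle 32: I5→R0
cycle 33: I6 read-ops
cycle 38: I6 finished on M0
cycle 39: I6→R3
cycle 40: issue I7 (M0)
cycle 41: I7 read-ops
cycle 46: I7 finished on M0
cycle 47: I7→R3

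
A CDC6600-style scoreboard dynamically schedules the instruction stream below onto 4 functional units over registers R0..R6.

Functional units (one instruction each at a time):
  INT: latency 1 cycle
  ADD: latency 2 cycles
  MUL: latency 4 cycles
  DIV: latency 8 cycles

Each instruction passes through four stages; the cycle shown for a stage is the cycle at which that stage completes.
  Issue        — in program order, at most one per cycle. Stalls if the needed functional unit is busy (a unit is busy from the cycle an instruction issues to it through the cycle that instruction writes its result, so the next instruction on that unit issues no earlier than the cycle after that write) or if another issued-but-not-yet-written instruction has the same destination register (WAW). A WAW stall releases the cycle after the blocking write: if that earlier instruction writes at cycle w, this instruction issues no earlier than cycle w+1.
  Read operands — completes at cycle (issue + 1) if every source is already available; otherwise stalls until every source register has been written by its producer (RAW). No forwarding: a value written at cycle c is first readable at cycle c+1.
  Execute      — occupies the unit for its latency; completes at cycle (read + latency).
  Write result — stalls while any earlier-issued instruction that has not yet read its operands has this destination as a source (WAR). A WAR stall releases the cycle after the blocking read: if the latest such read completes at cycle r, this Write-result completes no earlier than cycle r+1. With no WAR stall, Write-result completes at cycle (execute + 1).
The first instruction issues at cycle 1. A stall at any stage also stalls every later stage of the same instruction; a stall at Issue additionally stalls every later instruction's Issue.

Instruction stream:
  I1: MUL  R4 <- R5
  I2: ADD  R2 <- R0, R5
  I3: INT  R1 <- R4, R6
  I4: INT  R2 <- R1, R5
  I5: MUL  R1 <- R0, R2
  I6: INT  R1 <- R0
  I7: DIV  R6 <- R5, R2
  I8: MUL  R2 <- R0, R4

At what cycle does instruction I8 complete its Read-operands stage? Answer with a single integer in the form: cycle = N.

1) issue 1, read 2, done 6, write 7
2) issue 2, read 3, done 5, write 6
3) issue 3, read 8, done 9, write 10  <RAW R4: wait I1 write@7>
4) issue 11, read 12, done 13, write 14  <struct: INT busy until I3 writes@10>
5) issue 12, read 15, done 19, write 20  <RAW R2: wait I4 write@14>
6) issue 21, read 22, done 23, write 24  <WAW R1: wait I5 write@20>
7) issue 22, read 23, done 31, write 32
8) issue 23, read 24, done 28, write 29

cycle = 24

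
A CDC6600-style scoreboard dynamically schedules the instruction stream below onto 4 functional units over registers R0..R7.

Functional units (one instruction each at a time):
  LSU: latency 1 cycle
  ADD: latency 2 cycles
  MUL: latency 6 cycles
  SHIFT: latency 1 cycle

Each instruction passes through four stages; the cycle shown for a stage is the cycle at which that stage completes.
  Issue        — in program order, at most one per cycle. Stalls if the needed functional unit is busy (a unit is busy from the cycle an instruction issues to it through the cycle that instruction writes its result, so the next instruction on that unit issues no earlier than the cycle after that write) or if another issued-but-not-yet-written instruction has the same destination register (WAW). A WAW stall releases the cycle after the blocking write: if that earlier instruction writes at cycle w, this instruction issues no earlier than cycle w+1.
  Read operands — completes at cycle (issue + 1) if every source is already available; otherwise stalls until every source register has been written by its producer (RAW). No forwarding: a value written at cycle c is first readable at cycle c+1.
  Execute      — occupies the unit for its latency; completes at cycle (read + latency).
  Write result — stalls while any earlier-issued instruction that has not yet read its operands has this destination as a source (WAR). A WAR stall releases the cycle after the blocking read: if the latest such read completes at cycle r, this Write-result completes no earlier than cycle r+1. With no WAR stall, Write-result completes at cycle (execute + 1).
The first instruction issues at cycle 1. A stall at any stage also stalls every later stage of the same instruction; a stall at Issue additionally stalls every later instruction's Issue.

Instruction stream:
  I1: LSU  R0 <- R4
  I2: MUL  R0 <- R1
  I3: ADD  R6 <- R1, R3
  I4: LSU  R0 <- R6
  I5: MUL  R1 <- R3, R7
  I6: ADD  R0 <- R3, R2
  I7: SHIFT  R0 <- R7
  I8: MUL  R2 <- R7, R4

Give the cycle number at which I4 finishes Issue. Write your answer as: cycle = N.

cycle = 14

t=1  I1 issues→LSU
t=2  I1 reads
t=3  I1 exec-done
t=4  I1 writes R0
t=5  I2 issues→MUL
t=6  I2 reads | I3 issues→ADD
t=7  I3 reads
t=9  I3 exec-done
t=10  I3 writes R6
t=12  I2 exec-done
t=13  I2 writes R0
t=14  I4 issues→LSU
t=15  I4 reads | I5 issues→MUL
t=16  I4 exec-done | I5 reads
t=17  I4 writes R0
t=18  I6 issues→ADD
t=19  I6 reads
t=21  I6 exec-done
t=22  I5 exec-done | I6 writes R0
t=23  I5 writes R1 | I7 issues→SHIFT
t=24  I7 reads | I8 issues→MUL
t=25  I7 exec-done | I8 reads
t=26  I7 writes R0
t=31  I8 exec-done
t=32  I8 writes R2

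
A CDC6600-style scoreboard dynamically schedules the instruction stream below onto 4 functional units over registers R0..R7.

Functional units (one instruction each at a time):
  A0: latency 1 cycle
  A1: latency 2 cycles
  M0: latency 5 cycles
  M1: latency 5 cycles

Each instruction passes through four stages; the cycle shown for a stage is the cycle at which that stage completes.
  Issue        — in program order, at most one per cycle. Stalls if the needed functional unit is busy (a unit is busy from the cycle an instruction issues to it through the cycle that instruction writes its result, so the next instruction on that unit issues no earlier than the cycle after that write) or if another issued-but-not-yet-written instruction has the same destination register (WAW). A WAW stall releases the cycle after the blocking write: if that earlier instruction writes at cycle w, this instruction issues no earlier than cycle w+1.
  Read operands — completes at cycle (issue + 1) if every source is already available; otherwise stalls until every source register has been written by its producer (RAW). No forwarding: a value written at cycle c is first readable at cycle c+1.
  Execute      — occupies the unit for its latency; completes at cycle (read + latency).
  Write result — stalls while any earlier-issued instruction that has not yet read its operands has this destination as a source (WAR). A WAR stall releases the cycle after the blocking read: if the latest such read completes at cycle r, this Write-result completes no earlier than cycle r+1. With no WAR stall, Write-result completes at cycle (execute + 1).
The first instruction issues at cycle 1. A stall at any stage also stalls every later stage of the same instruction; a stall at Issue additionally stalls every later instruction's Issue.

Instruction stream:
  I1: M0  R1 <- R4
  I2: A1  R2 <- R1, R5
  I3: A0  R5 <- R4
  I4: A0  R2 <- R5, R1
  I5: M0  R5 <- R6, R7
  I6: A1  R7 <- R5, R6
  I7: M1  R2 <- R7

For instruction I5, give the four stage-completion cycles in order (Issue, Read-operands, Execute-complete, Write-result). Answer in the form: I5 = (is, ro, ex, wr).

1) issue 1, read 2, done 7, write 8
2) issue 2, read 9, done 11, write 12  <RAW R1: wait I1 write@8>
3) issue 3, read 4, done 5, write 10  <WAR R5: wait I2 read@9>
4) issue 13, read 14, done 15, write 16  <WAW R2: wait I2 write@12>
5) issue 14, read 15, done 20, write 21
6) issue 15, read 22, done 24, write 25  <RAW R5: wait I5 write@21>
7) issue 17, read 26, done 31, write 32  <WAW R2: wait I4 write@16 / RAW R7: wait I6 write@25>

I5 = (14, 15, 20, 21)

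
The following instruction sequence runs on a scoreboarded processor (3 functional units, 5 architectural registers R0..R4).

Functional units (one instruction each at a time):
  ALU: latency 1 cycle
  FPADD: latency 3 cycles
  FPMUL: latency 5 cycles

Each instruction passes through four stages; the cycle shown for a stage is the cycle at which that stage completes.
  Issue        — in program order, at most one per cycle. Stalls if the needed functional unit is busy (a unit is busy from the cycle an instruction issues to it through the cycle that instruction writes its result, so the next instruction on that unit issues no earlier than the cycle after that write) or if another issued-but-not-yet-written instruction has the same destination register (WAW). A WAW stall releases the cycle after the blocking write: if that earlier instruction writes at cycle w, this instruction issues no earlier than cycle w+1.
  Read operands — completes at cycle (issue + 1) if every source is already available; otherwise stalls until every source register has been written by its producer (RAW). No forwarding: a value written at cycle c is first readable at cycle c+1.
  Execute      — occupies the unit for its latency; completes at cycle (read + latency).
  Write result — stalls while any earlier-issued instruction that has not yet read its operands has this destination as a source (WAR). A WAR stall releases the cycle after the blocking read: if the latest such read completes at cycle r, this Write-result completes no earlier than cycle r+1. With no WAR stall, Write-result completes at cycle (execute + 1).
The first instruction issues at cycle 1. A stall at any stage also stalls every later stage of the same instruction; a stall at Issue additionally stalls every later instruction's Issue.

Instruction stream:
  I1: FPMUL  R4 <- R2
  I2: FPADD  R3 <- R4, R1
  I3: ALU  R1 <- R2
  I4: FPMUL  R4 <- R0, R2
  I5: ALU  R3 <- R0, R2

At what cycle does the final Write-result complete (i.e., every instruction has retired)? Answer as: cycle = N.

cycle = 17

I1 -> (1, 2, 7, 8)
I2 -> (2, 9, 12, 13)  // RAW R4: wait I1 write@8
I3 -> (3, 4, 5, 10)  // WAR R1: wait I2 read@9
I4 -> (9, 10, 15, 16)  // struct: FPMUL busy until I1 writes@8
I5 -> (14, 15, 16, 17)  // WAW R3: wait I2 write@13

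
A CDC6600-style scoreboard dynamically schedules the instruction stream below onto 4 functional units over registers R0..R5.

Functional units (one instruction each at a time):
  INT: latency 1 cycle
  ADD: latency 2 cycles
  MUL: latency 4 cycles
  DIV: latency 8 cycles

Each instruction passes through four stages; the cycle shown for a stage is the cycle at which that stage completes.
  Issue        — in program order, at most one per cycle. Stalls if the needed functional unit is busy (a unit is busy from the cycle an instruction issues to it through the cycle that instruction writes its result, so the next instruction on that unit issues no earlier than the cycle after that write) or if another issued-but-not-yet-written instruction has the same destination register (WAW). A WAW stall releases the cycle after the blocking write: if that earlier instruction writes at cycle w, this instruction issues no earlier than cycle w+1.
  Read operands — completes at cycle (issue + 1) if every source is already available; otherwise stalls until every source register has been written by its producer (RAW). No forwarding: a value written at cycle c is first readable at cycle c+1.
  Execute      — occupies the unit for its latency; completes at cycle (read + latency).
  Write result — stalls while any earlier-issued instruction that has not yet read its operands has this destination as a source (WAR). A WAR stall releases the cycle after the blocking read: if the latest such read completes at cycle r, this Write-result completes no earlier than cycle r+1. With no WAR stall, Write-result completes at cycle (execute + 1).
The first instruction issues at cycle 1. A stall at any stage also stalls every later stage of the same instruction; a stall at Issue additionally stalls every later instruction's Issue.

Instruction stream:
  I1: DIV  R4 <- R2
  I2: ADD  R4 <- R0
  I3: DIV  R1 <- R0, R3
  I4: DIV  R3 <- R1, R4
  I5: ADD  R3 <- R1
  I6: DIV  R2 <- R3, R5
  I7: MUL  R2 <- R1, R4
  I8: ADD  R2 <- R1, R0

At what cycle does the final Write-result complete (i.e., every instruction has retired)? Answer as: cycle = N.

[1] I1 issues→DIV
[2] I1 reads
[10] I1 exec-done
[11] I1 writes R4
[12] I2 issues→ADD
[13] I2 reads · I3 issues→DIV
[14] I3 reads
[15] I2 exec-done
[16] I2 writes R4
[22] I3 exec-done
[23] I3 writes R1
[24] I4 issues→DIV
[25] I4 reads
[33] I4 exec-done
[34] I4 writes R3
[35] I5 issues→ADD
[36] I5 reads · I6 issues→DIV
[38] I5 exec-done
[39] I5 writes R3
[40] I6 reads
[48] I6 exec-done
[49] I6 writes R2
[50] I7 issues→MUL
[51] I7 reads
[55] I7 exec-done
[56] I7 writes R2
[57] I8 issues→ADD
[58] I8 reads
[60] I8 exec-done
[61] I8 writes R2

cycle = 61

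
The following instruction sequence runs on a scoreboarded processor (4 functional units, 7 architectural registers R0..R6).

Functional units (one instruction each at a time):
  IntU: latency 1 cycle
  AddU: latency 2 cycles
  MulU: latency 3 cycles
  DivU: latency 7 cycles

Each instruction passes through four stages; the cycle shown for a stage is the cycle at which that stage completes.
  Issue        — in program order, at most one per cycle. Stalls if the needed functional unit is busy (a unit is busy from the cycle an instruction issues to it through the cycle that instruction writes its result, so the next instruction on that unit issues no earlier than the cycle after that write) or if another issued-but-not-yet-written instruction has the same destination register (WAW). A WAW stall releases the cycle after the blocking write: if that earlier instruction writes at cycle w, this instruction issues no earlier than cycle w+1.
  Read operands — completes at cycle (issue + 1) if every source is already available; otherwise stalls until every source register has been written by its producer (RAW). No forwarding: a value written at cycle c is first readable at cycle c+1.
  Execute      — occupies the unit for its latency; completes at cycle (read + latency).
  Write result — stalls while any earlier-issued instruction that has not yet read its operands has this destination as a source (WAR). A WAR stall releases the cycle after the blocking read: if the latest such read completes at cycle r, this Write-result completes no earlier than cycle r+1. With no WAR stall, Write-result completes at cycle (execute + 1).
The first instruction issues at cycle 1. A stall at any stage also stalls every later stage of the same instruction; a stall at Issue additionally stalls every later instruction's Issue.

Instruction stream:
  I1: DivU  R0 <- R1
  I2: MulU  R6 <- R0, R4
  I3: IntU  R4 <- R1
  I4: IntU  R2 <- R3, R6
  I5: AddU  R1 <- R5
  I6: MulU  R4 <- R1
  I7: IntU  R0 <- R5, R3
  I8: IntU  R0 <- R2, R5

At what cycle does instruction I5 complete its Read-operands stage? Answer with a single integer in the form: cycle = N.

cycle = 15

  I1 | 1 | 2 | 9 | 10
  I2 | 2 | 11 | 14 | 15   RAW R0: wait I1 write@10
  I3 | 3 | 4 | 5 | 12   WAR R4: wait I2 read@11
  I4 | 13 | 16 | 17 | 18   struct: IntU busy until I3 writes@12 · RAW R6: wait I2 write@15
  I5 | 14 | 15 | 17 | 18
  I6 | 16 | 19 | 22 | 23   struct: MulU busy until I2 writes@15 · RAW R1: wait I5 write@18
  I7 | 19 | 20 | 21 | 22   struct: IntU busy until I4 writes@18
  I8 | 23 | 24 | 25 | 26   struct: IntU busy until I7 writes@22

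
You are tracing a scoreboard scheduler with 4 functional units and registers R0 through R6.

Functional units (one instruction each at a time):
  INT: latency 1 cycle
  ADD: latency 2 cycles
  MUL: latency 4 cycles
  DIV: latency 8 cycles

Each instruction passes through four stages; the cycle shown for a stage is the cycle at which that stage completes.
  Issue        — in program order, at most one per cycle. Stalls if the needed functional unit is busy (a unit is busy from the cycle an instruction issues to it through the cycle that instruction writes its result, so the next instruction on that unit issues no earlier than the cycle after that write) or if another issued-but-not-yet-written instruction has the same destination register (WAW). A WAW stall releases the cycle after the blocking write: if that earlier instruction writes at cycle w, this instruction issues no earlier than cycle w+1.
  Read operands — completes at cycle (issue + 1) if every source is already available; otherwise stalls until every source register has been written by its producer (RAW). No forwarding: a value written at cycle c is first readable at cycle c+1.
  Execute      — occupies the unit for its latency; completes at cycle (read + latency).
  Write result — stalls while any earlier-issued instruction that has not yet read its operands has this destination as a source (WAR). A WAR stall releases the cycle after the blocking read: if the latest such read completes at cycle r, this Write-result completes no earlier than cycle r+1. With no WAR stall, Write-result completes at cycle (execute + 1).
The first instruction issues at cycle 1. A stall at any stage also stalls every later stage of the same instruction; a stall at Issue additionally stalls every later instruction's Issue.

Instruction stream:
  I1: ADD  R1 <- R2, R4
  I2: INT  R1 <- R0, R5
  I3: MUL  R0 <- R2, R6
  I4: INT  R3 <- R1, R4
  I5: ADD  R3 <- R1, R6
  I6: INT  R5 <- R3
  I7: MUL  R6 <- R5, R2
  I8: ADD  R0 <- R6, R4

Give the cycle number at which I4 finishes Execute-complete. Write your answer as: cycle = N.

[I1] 1/2/4/5
[I2] 6/7/8/9  (WAW R1: wait I1 write@5)
[I3] 7/8/12/13
[I4] 10/11/12/13  (struct: INT busy until I2 writes@9)
[I5] 14/15/17/18  (WAW R3: wait I4 write@13)
[I6] 15/19/20/21  (RAW R3: wait I5 write@18)
[I7] 16/22/26/27  (RAW R5: wait I6 write@21)
[I8] 19/28/30/31  (struct: ADD busy until I5 writes@18; RAW R6: wait I7 write@27)

cycle = 12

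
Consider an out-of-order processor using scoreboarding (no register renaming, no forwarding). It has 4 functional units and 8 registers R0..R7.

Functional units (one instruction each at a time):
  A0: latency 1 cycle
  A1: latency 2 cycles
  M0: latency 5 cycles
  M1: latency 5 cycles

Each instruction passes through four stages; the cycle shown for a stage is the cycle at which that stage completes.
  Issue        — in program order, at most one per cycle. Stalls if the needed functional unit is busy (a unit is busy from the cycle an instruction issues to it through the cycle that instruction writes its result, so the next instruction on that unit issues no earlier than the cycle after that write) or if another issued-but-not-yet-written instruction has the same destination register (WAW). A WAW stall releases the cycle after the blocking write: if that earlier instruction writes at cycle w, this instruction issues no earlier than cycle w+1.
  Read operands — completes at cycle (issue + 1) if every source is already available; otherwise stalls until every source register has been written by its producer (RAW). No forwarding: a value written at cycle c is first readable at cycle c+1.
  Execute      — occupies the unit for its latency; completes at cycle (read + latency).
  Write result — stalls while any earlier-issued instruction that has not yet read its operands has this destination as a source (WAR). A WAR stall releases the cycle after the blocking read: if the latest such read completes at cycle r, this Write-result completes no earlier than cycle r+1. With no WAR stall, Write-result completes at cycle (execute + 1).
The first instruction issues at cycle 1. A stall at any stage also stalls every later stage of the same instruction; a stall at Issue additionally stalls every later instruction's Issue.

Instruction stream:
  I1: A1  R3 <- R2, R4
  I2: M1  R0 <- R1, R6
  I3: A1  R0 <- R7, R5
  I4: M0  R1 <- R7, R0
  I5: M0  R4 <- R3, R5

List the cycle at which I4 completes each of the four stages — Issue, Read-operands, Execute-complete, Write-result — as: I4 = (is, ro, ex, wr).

t=1  issue I1 (A1)
t=2  I1 read-ops | issue I2 (M1)
t=3  I2 read-ops
t=4  I1 finished on A1
t=5  I1→R3
t=8  I2 finished on M1
t=9  I2→R0
t=10  issue I3 (A1)
t=11  I3 read-ops | issue I4 (M0)
t=13  I3 finished on A1
t=14  I3→R0
t=15  I4 read-ops
t=20  I4 finished on M0
t=21  I4→R1
t=22  issue I5 (M0)
t=23  I5 read-ops
t=28  I5 finished on M0
t=29  I5→R4

I4 = (11, 15, 20, 21)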